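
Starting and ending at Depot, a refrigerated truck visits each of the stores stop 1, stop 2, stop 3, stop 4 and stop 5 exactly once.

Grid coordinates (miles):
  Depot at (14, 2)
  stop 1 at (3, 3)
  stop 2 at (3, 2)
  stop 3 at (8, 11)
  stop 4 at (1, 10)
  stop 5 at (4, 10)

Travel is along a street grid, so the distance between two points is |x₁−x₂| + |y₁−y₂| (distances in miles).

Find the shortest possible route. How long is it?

There are 60 distinct closed tours to check (reversals are equivalent).
Depot - stop 1 - stop 2 - stop 3 - stop 4 - stop 5 - Depot: 12+1+14+8+3+18 = 56
Depot - stop 1 - stop 2 - stop 3 - stop 5 - stop 4 - Depot: 12+1+14+5+3+21 = 56
Depot - stop 1 - stop 2 - stop 4 - stop 3 - stop 5 - Depot: 12+1+10+8+5+18 = 54
Depot - stop 1 - stop 2 - stop 4 - stop 5 - stop 3 - Depot: 12+1+10+3+5+15 = 46
Depot - stop 1 - stop 2 - stop 5 - stop 3 - stop 4 - Depot: 12+1+9+5+8+21 = 56
Depot - stop 1 - stop 2 - stop 5 - stop 4 - stop 3 - Depot: 12+1+9+3+8+15 = 48
Depot - stop 1 - stop 3 - stop 2 - stop 4 - stop 5 - Depot: 12+13+14+10+3+18 = 70
Depot - stop 1 - stop 3 - stop 2 - stop 5 - stop 4 - Depot: 12+13+14+9+3+21 = 72
Depot - stop 1 - stop 3 - stop 4 - stop 2 - stop 5 - Depot: 12+13+8+10+9+18 = 70
Depot - stop 1 - stop 3 - stop 4 - stop 5 - stop 2 - Depot: 12+13+8+3+9+11 = 56
Depot - stop 1 - stop 3 - stop 5 - stop 2 - stop 4 - Depot: 12+13+5+9+10+21 = 70
Depot - stop 1 - stop 3 - stop 5 - stop 4 - stop 2 - Depot: 12+13+5+3+10+11 = 54
Depot - stop 1 - stop 4 - stop 2 - stop 3 - stop 5 - Depot: 12+9+10+14+5+18 = 68
Depot - stop 1 - stop 4 - stop 2 - stop 5 - stop 3 - Depot: 12+9+10+9+5+15 = 60
… (46 more)
Depot - stop 2 - stop 1 - stop 4 - stop 5 - stop 3 - Depot: 11+1+9+3+5+15 = 44  ← best
The minimum is 44.
One optimal route: Depot → stop 2 → stop 1 → stop 4 → stop 5 → stop 3 → Depot (or its reverse).

Shortest round trip = 44 miles.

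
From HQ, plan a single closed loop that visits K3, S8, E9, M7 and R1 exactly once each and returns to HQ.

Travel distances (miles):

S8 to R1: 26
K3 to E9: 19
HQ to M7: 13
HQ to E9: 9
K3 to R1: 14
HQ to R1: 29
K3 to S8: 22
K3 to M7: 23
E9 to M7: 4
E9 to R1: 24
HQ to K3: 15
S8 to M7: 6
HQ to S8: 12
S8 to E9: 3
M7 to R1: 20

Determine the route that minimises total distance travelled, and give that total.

67 miles — the shortest possible round trip.

There are 60 distinct closed tours to check (reversals are equivalent).
HQ → K3 → S8 → E9 → M7 → R1 → HQ: 15+22+3+4+20+29 = 93
HQ → K3 → S8 → E9 → R1 → M7 → HQ: 15+22+3+24+20+13 = 97
HQ → K3 → S8 → M7 → E9 → R1 → HQ: 15+22+6+4+24+29 = 100
HQ → K3 → S8 → M7 → R1 → E9 → HQ: 15+22+6+20+24+9 = 96
HQ → K3 → S8 → R1 → E9 → M7 → HQ: 15+22+26+24+4+13 = 104
HQ → K3 → S8 → R1 → M7 → E9 → HQ: 15+22+26+20+4+9 = 96
HQ → K3 → E9 → S8 → M7 → R1 → HQ: 15+19+3+6+20+29 = 92
HQ → K3 → E9 → S8 → R1 → M7 → HQ: 15+19+3+26+20+13 = 96
HQ → K3 → E9 → M7 → S8 → R1 → HQ: 15+19+4+6+26+29 = 99
HQ → K3 → E9 → M7 → R1 → S8 → HQ: 15+19+4+20+26+12 = 96
HQ → K3 → E9 → R1 → S8 → M7 → HQ: 15+19+24+26+6+13 = 103
HQ → K3 → E9 → R1 → M7 → S8 → HQ: 15+19+24+20+6+12 = 96
HQ → K3 → M7 → S8 → E9 → R1 → HQ: 15+23+6+3+24+29 = 100
HQ → K3 → M7 → S8 → R1 → E9 → HQ: 15+23+6+26+24+9 = 103
… (46 more)
HQ → K3 → R1 → M7 → S8 → E9 → HQ: 15+14+20+6+3+9 = 67  ← best
The minimum is 67.
One optimal route: HQ → K3 → R1 → M7 → S8 → E9 → HQ (or its reverse).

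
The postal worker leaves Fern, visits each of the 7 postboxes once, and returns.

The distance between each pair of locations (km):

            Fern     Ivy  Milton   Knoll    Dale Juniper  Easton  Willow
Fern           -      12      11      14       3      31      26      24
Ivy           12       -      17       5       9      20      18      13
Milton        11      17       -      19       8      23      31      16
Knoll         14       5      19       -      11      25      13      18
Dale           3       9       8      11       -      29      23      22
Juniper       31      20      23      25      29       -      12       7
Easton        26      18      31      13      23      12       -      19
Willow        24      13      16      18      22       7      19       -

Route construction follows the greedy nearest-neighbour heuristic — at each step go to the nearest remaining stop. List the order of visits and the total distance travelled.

At Fern the remaining stops are Dale 3, Milton 11, Ivy 12, Knoll 14, Willow 24, Easton 26, Juniper 31; go to Dale.
At Dale the remaining stops are Milton 8, Ivy 9, Knoll 11, Willow 22, Easton 23, Juniper 29; go to Milton.
At Milton the remaining stops are Willow 16, Ivy 17, Knoll 19, Juniper 23, Easton 31; go to Willow.
At Willow the remaining stops are Juniper 7, Ivy 13, Knoll 18, Easton 19; go to Juniper.
At Juniper the remaining stops are Easton 12, Ivy 20, Knoll 25; go to Easton.
At Easton the remaining stops are Knoll 13, Ivy 18; go to Knoll.
At Knoll the remaining stops are Ivy 5; go to Ivy.
Return Ivy→Fern: 12.
Total = 3 + 8 + 16 + 7 + 12 + 13 + 5 + 12 = 76.

Nearest-neighbour total = 76 km; route Fern → Dale → Milton → Willow → Juniper → Easton → Knoll → Ivy → Fern.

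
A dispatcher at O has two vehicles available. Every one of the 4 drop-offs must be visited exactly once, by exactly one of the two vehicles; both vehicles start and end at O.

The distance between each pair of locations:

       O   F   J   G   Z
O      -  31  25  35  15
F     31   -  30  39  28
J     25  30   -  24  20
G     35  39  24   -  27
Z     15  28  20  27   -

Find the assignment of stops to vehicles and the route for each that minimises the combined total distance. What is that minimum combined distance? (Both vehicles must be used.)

There are 2^3 − 1 = 7 ways to divide the 4 stops into two non-empty groups. For each, the best each vehicle can do is its own shortest tour through its group:
  {F} + {J, G, Z}: 62 + 91 = 153
  {J} + {F, G, Z}: 50 + 112 = 162
  {F, J} + {G, Z}: 86 + 77 = 163
  {G} + {F, J, Z}: 70 + 96 = 166
  {F, G} + {J, Z}: 105 + 60 = 165
  {J, G} + {F, Z}: 84 + 74 = 158
  … (7 splits in total)
  {F, J, G} + {Z}: 119 + 30 = 149  ← best
Best: vehicle 1 O → F → G → J → O = 119; vehicle 2 O → Z → O = 30; combined 149.

149 — the smallest possible combined total.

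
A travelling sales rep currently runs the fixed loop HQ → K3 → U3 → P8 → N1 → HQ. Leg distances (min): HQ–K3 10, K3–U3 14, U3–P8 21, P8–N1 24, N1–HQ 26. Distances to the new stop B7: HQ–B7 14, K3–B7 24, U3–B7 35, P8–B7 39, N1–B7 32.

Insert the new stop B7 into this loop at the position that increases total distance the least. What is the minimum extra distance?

Insertion cost between consecutive stops i–j is d(i,B7) + d(B7,j) − d(i,j):
  between HQ and K3: 14 + 24 − 10 = 28
  between K3 and U3: 24 + 35 − 14 = 45
  between U3 and P8: 35 + 39 − 21 = 53
  between P8 and N1: 39 + 32 − 24 = 47
  between N1 and HQ: 32 + 14 − 26 = 20
Cheapest insertion is between N1 and HQ, adding 20.
New total = 95 + 20 = 115.

Adding 20 min by placing B7 on the N1–HQ leg.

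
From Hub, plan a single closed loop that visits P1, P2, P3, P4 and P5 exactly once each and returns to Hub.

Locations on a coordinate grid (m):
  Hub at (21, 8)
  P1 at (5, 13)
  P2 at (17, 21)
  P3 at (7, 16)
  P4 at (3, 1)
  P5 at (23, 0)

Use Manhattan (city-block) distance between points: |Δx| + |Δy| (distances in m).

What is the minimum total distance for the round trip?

Hub → P1 → P2 → P3 → P4 → P5 → Hub: 21+20+15+19+21+10 = 106
Hub → P1 → P2 → P3 → P5 → P4 → Hub: 21+20+15+32+21+25 = 134
Hub → P1 → P2 → P4 → P3 → P5 → Hub: 21+20+34+19+32+10 = 136
Hub → P1 → P2 → P4 → P5 → P3 → Hub: 21+20+34+21+32+22 = 150
Hub → P1 → P2 → P5 → P3 → P4 → Hub: 21+20+27+32+19+25 = 144
Hub → P1 → P2 → P5 → P4 → P3 → Hub: 21+20+27+21+19+22 = 130
Hub → P1 → P3 → P2 → P4 → P5 → Hub: 21+5+15+34+21+10 = 106
Hub → P1 → P3 → P2 → P5 → P4 → Hub: 21+5+15+27+21+25 = 114
Hub → P1 → P3 → P4 → P2 → P5 → Hub: 21+5+19+34+27+10 = 116
Hub → P1 → P3 → P4 → P5 → P2 → Hub: 21+5+19+21+27+17 = 110
Hub → P1 → P3 → P5 → P2 → P4 → Hub: 21+5+32+27+34+25 = 144
Hub → P1 → P3 → P5 → P4 → P2 → Hub: 21+5+32+21+34+17 = 130
Hub → P1 → P4 → P2 → P3 → P5 → Hub: 21+14+34+15+32+10 = 126
Hub → P1 → P4 → P2 → P5 → P3 → Hub: 21+14+34+27+32+22 = 150
… (46 more)
Hub → P2 → P3 → P1 → P4 → P5 → Hub: 17+15+5+14+21+10 = 82  ← best
The minimum is 82.
One optimal route: Hub → P2 → P3 → P1 → P4 → P5 → Hub (or its reverse).

Shortest round trip = 82 m.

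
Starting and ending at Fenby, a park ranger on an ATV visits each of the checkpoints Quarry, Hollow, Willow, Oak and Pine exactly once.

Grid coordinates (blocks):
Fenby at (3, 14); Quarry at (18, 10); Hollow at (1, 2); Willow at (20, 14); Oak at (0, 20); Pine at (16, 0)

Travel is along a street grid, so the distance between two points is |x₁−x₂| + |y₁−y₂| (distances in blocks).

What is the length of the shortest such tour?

Fenby→Quarry→Hollow→Willow→Oak→Pine→Fenby: 19+25+31+26+36+27 = 164
Fenby→Quarry→Hollow→Willow→Pine→Oak→Fenby: 19+25+31+18+36+9 = 138
Fenby→Quarry→Hollow→Oak→Willow→Pine→Fenby: 19+25+19+26+18+27 = 134
Fenby→Quarry→Hollow→Oak→Pine→Willow→Fenby: 19+25+19+36+18+17 = 134
Fenby→Quarry→Hollow→Pine→Willow→Oak→Fenby: 19+25+17+18+26+9 = 114
Fenby→Quarry→Hollow→Pine→Oak→Willow→Fenby: 19+25+17+36+26+17 = 140
Fenby→Quarry→Willow→Hollow→Oak→Pine→Fenby: 19+6+31+19+36+27 = 138
Fenby→Quarry→Willow→Hollow→Pine→Oak→Fenby: 19+6+31+17+36+9 = 118
Fenby→Quarry→Willow→Oak→Hollow→Pine→Fenby: 19+6+26+19+17+27 = 114
Fenby→Quarry→Willow→Oak→Pine→Hollow→Fenby: 19+6+26+36+17+14 = 118
Fenby→Quarry→Willow→Pine→Hollow→Oak→Fenby: 19+6+18+17+19+9 = 88
Fenby→Quarry→Willow→Pine→Oak→Hollow→Fenby: 19+6+18+36+19+14 = 112
Fenby→Quarry→Oak→Hollow→Willow→Pine→Fenby: 19+28+19+31+18+27 = 142
Fenby→Quarry→Oak→Hollow→Pine→Willow→Fenby: 19+28+19+17+18+17 = 118
… (46 more)
Fenby→Willow→Quarry→Pine→Hollow→Oak→Fenby: 17+6+12+17+19+9 = 80  ← best
The minimum is 80.
One optimal route: Fenby → Willow → Quarry → Pine → Hollow → Oak → Fenby (or its reverse).

Shortest round trip = 80 blocks.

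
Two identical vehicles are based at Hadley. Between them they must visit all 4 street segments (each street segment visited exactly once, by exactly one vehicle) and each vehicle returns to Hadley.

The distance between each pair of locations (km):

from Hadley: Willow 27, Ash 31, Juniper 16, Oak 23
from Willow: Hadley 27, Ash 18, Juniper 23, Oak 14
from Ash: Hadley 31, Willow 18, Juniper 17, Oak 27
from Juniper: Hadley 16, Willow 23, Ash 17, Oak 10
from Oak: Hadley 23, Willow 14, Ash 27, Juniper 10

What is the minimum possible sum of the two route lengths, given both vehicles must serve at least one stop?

Minimum combined distance: 118 km.

There are 2^3 − 1 = 7 ways to divide the 4 stops into two non-empty groups. For each, the best each vehicle can do is its own shortest tour through its group:
  {Willow} + {Ash, Juniper, Oak}: 54 + 81 = 135
  {Ash} + {Willow, Juniper, Oak}: 62 + 67 = 129
  {Willow, Ash} + {Juniper, Oak}: 76 + 49 = 125
  {Juniper} + {Willow, Ash, Oak}: 32 + 86 = 118
  {Willow, Juniper} + {Ash, Oak}: 66 + 81 = 147
  {Ash, Juniper} + {Willow, Oak}: 64 + 64 = 128
  … (7 splits in total)
Best: vehicle 1 Hadley → Juniper → Hadley = 32; vehicle 2 Hadley → Ash → Willow → Oak → Hadley = 86; combined 118.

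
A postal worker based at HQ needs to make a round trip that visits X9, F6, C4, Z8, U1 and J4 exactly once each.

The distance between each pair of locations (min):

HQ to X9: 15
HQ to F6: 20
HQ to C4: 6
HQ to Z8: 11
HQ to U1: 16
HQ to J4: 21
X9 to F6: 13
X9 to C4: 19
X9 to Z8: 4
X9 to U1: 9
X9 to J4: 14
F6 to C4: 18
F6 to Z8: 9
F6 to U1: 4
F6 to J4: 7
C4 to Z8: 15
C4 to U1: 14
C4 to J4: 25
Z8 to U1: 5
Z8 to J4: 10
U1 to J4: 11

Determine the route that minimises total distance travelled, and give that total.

60 min — the shortest possible round trip.

With 6 stops there are 6!/2 = 360 distinct round trips (a route and its reverse cost the same).
HQ - X9 - F6 - C4 - Z8 - U1 - J4 - HQ: 15+13+18+15+5+11+21 = 98
HQ - X9 - F6 - C4 - Z8 - J4 - U1 - HQ: 15+13+18+15+10+11+16 = 98
HQ - X9 - F6 - C4 - U1 - Z8 - J4 - HQ: 15+13+18+14+5+10+21 = 96
HQ - X9 - F6 - C4 - U1 - J4 - Z8 - HQ: 15+13+18+14+11+10+11 = 92
HQ - X9 - F6 - C4 - J4 - Z8 - U1 - HQ: 15+13+18+25+10+5+16 = 102
HQ - X9 - F6 - C4 - J4 - U1 - Z8 - HQ: 15+13+18+25+11+5+11 = 98
HQ - X9 - F6 - Z8 - C4 - U1 - J4 - HQ: 15+13+9+15+14+11+21 = 98
HQ - X9 - F6 - Z8 - C4 - J4 - U1 - HQ: 15+13+9+15+25+11+16 = 104
… (352 more)
HQ - X9 - Z8 - J4 - F6 - U1 - C4 - HQ: 15+4+10+7+4+14+6 = 60  ← best
The minimum is 60.
One optimal route: HQ → X9 → Z8 → J4 → F6 → U1 → C4 → HQ (or its reverse).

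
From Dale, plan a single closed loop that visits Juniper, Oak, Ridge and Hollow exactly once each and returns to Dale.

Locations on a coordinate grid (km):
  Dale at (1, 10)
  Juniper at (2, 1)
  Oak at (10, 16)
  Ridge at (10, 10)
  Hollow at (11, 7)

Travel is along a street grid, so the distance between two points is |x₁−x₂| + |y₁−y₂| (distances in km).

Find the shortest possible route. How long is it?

With 4 stops there are 4!/2 = 12 distinct round trips (a route and its reverse cost the same).
Dale - Juniper - Oak - Ridge - Hollow - Dale: 10+23+6+4+13 = 56
Dale - Juniper - Oak - Hollow - Ridge - Dale: 10+23+10+4+9 = 56
Dale - Juniper - Ridge - Oak - Hollow - Dale: 10+17+6+10+13 = 56
Dale - Juniper - Ridge - Hollow - Oak - Dale: 10+17+4+10+15 = 56
Dale - Juniper - Hollow - Oak - Ridge - Dale: 10+15+10+6+9 = 50
Dale - Juniper - Hollow - Ridge - Oak - Dale: 10+15+4+6+15 = 50
Dale - Oak - Juniper - Ridge - Hollow - Dale: 15+23+17+4+13 = 72
Dale - Oak - Juniper - Hollow - Ridge - Dale: 15+23+15+4+9 = 66
Dale - Oak - Ridge - Juniper - Hollow - Dale: 15+6+17+15+13 = 66
Dale - Oak - Hollow - Juniper - Ridge - Dale: 15+10+15+17+9 = 66
Dale - Ridge - Juniper - Oak - Hollow - Dale: 9+17+23+10+13 = 72
Dale - Ridge - Oak - Juniper - Hollow - Dale: 9+6+23+15+13 = 66
The minimum is 50.
One optimal route: Dale → Juniper → Hollow → Oak → Ridge → Dale (or its reverse).

Minimum total distance: 50 km.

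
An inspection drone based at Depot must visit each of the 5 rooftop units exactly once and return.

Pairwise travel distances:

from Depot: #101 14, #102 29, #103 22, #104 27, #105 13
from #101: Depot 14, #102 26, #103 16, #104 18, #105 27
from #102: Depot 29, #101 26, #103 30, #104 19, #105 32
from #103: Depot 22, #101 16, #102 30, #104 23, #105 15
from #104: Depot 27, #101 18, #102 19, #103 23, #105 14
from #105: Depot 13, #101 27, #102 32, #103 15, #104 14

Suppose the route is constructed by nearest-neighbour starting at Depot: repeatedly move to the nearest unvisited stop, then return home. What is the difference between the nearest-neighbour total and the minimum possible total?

From Depot: #105=13, #101=14, #103=22, #104=27, #102=29 → choose #105 (13).
From #105: #104=14, #103=15, #101=27, #102=32 → choose #104 (14).
From #104: #101=18, #102=19, #103=23 → choose #101 (18).
From #101: #103=16, #102=26 → choose #103 (16).
From #103: #102=30 → choose #102 (30).
NN route Depot → #105 → #104 → #101 → #103 → #102 → Depot costs 120.
Optimal: Depot → #101 → #103 → #102 → #104 → #105 → Depot costs 106 (by enumerating all 60 distinct tours).
Excess = 120 − 106 = 14.

The nearest-neighbour route is 14 longer than optimal.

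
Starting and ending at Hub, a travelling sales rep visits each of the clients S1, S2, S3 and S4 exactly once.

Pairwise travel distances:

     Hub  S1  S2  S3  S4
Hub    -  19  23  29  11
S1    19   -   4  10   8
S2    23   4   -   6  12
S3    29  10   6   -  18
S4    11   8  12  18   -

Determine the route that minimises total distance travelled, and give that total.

58 — the shortest possible round trip.

There are 12 distinct closed tours to check (reversals are equivalent).
Hub→S1→S2→S3→S4→Hub: 19+4+6+18+11 = 58
Hub→S1→S2→S4→S3→Hub: 19+4+12+18+29 = 82
Hub→S1→S3→S2→S4→Hub: 19+10+6+12+11 = 58
Hub→S1→S3→S4→S2→Hub: 19+10+18+12+23 = 82
Hub→S1→S4→S2→S3→Hub: 19+8+12+6+29 = 74
Hub→S1→S4→S3→S2→Hub: 19+8+18+6+23 = 74
Hub→S2→S1→S3→S4→Hub: 23+4+10+18+11 = 66
Hub→S2→S1→S4→S3→Hub: 23+4+8+18+29 = 82
Hub→S2→S3→S1→S4→Hub: 23+6+10+8+11 = 58
Hub→S2→S4→S1→S3→Hub: 23+12+8+10+29 = 82
Hub→S3→S1→S2→S4→Hub: 29+10+4+12+11 = 66
Hub→S3→S2→S1→S4→Hub: 29+6+4+8+11 = 58
The minimum is 58.
One optimal route: Hub → S1 → S2 → S3 → S4 → Hub (or its reverse).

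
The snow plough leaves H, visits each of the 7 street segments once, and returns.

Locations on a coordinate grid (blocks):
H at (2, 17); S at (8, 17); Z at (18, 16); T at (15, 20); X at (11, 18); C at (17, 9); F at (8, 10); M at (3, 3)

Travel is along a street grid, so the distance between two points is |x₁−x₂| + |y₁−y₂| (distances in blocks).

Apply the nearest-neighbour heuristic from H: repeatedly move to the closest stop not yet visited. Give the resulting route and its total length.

Nearest-neighbour total = 68 blocks; route H → S → X → T → Z → C → F → M → H.

H → [S:6 / X:10 / F:13 / M:15 / T:16 / Z:17 / C:23] → S (6)
S → [X:4 / F:7 / T:10 / Z:11 / C:17 / M:19] → X (4)
X → [T:6 / Z:9 / F:11 / C:15 / M:23] → T (6)
T → [Z:7 / C:13 / F:17 / M:29] → Z (7)
Z → [C:8 / F:16 / M:28] → C (8)
C → [F:10 / M:20] → F (10)
F → [M:12] → M (12)
Return M→H: 15.
Total = 6 + 4 + 6 + 7 + 8 + 10 + 12 + 15 = 68.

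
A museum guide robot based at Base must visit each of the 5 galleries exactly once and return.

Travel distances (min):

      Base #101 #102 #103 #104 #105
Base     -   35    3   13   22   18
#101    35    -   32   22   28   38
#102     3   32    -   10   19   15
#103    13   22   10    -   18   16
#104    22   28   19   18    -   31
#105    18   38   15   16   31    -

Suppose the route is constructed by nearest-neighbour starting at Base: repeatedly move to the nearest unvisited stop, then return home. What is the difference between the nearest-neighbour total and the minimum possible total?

Base: #102=3, #103=13, #105=18, #104=22, #101=35 ⇒ #102
#102: #103=10, #105=15, #104=19, #101=32 ⇒ #103
#103: #105=16, #104=18, #101=22 ⇒ #105
#105: #104=31, #101=38 ⇒ #104
#104: #101=28 ⇒ #101
NN route Base → #102 → #103 → #105 → #104 → #101 → Base costs 123.
Optimal: Base → #102 → #104 → #101 → #103 → #105 → Base costs 106 (by enumerating all 60 distinct tours).
Excess = 123 − 106 = 17.

17 min longer than the optimal tour.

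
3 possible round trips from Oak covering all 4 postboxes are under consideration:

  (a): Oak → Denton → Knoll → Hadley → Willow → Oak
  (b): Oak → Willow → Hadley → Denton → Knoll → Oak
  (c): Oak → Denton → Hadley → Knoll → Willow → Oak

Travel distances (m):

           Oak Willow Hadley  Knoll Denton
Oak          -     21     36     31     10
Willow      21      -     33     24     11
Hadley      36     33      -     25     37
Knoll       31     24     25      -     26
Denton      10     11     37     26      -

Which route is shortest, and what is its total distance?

(a): 10 + 26 + 25 + 33 + 21 = 115
(b): 21 + 33 + 37 + 26 + 31 = 148
(c): 10 + 37 + 25 + 24 + 21 = 117

Shortest is (a), total 115 m.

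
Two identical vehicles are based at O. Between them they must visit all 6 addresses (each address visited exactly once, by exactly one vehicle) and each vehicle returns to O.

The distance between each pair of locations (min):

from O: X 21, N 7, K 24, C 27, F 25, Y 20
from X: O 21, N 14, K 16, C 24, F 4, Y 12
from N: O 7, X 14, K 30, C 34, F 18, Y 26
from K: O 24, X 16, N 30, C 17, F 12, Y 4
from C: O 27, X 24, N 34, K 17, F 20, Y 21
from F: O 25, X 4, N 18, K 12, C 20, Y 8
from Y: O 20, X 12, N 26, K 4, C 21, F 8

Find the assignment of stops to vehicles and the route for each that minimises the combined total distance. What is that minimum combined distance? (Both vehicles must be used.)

95 min — the smallest possible combined total.

There are 2^5 − 1 = 31 ways to divide the 6 stops into two non-empty groups. For each, the best each vehicle can do is its own shortest tour through its group:
  {X} + {N, K, C, F, Y}: 42 + 81 = 123
  {N} + {X, K, C, F, Y}: 14 + 81 = 95
  {X, N} + {K, C, F, Y}: 42 + 81 = 123
  {K} + {X, N, C, F, Y}: 48 + 81 = 129
  {X, K} + {N, C, F, Y}: 61 + 81 = 142
  {N, K} + {X, C, F, Y}: 61 + 81 = 142
  … (31 splits in total)
Best: vehicle 1 O → N → O = 14; vehicle 2 O → X → F → Y → K → C → O = 81; combined 95.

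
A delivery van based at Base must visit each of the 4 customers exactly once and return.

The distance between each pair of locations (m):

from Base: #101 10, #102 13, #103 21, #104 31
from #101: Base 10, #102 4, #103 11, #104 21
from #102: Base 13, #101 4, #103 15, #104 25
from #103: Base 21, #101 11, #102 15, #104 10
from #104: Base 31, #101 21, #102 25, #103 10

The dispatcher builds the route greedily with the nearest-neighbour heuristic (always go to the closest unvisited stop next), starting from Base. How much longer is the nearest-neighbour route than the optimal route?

The nearest-neighbour route is 1 m longer than optimal.

Base: #101=10, #102=13, #103=21, #104=31 ⇒ #101
#101: #102=4, #103=11, #104=21 ⇒ #102
#102: #103=15, #104=25 ⇒ #103
#103: #104=10 ⇒ #104
NN route Base → #101 → #102 → #103 → #104 → Base costs 70.
Optimal: Base → #101 → #103 → #104 → #102 → Base costs 69 (by enumerating all 12 distinct tours).
Excess = 70 − 69 = 1.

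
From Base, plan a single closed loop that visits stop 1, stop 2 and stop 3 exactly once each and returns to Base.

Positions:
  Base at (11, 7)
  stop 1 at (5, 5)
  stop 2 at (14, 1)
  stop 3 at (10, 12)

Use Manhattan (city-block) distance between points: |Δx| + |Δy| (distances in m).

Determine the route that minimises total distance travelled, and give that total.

Shortest round trip = 40 m.

With 3 stops there are 3!/2 = 3 distinct round trips (a route and its reverse cost the same).
Base - stop 1 - stop 2 - stop 3 - Base: 8+13+15+6 = 42
Base - stop 1 - stop 3 - stop 2 - Base: 8+12+15+9 = 44
Base - stop 2 - stop 1 - stop 3 - Base: 9+13+12+6 = 40
The minimum is 40.
One optimal route: Base → stop 2 → stop 1 → stop 3 → Base (or its reverse).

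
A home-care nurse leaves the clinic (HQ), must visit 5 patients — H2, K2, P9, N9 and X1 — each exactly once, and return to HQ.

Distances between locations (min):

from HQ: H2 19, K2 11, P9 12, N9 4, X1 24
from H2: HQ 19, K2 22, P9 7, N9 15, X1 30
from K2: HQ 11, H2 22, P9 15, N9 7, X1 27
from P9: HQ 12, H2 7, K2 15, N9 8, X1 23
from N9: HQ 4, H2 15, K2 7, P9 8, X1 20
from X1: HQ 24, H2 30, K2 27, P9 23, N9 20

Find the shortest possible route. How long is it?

There are 60 distinct closed tours to check (reversals are equivalent).
HQ - H2 - K2 - P9 - N9 - X1 - HQ: 19+22+15+8+20+24 = 108
HQ - H2 - K2 - P9 - X1 - N9 - HQ: 19+22+15+23+20+4 = 103
HQ - H2 - K2 - N9 - P9 - X1 - HQ: 19+22+7+8+23+24 = 103
HQ - H2 - K2 - N9 - X1 - P9 - HQ: 19+22+7+20+23+12 = 103
HQ - H2 - K2 - X1 - P9 - N9 - HQ: 19+22+27+23+8+4 = 103
HQ - H2 - K2 - X1 - N9 - P9 - HQ: 19+22+27+20+8+12 = 108
HQ - H2 - P9 - K2 - N9 - X1 - HQ: 19+7+15+7+20+24 = 92
HQ - H2 - P9 - K2 - X1 - N9 - HQ: 19+7+15+27+20+4 = 92
HQ - H2 - P9 - N9 - K2 - X1 - HQ: 19+7+8+7+27+24 = 92
HQ - H2 - P9 - N9 - X1 - K2 - HQ: 19+7+8+20+27+11 = 92
HQ - H2 - P9 - X1 - K2 - N9 - HQ: 19+7+23+27+7+4 = 87
HQ - H2 - P9 - X1 - N9 - K2 - HQ: 19+7+23+20+7+11 = 87
HQ - H2 - N9 - K2 - P9 - X1 - HQ: 19+15+7+15+23+24 = 103
HQ - H2 - N9 - K2 - X1 - P9 - HQ: 19+15+7+27+23+12 = 103
… (46 more)
The minimum is 87.
One optimal route: HQ → H2 → P9 → X1 → K2 → N9 → HQ (or its reverse).

Shortest round trip = 87 min.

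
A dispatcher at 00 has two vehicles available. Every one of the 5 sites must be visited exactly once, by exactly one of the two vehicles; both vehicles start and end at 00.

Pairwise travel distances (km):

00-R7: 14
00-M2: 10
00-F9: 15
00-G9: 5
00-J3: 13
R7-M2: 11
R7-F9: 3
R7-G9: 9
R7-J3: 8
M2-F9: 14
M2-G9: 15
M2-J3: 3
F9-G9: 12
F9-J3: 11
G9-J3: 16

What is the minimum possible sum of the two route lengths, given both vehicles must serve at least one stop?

There are 2^4 − 1 = 15 ways to divide the 5 stops into two non-empty groups. For each, the best each vehicle can do is its own shortest tour through its group:
  {R7} + {M2, F9, G9, J3}: 28 + 41 = 69
  {M2} + {R7, F9, G9, J3}: 20 + 41 = 61
  {R7, M2} + {F9, G9, J3}: 35 + 41 = 76
  {F9} + {R7, M2, G9, J3}: 30 + 35 = 65
  {R7, F9} + {M2, G9, J3}: 32 + 34 = 66
  {M2, F9} + {R7, G9, J3}: 39 + 35 = 74
  … (15 splits in total)
  {G9} + {R7, M2, F9, J3}: 10 + 39 = 49  ← best
Best: vehicle 1 00 → G9 → 00 = 10; vehicle 2 00 → M2 → J3 → R7 → F9 → 00 = 39; combined 49.

49 km — the smallest possible combined total.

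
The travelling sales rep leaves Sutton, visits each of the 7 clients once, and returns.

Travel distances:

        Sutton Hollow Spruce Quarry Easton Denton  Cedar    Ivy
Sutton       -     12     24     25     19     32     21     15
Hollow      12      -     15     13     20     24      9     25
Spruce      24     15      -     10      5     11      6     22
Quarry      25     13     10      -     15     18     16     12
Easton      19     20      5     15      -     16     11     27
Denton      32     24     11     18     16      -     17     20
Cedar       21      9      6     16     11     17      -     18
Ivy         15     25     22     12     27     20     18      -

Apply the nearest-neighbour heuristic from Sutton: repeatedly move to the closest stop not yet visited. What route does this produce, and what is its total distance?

From Sutton: distances to unvisited — Hollow=12, Ivy=15, Easton=19, Cedar=21, Spruce=24, Quarry=25, Denton=32. Nearest is Hollow (12).
From Hollow: distances to unvisited — Cedar=9, Quarry=13, Spruce=15, Easton=20, Denton=24, Ivy=25. Nearest is Cedar (9).
From Cedar: distances to unvisited — Spruce=6, Easton=11, Quarry=16, Denton=17, Ivy=18. Nearest is Spruce (6).
From Spruce: distances to unvisited — Easton=5, Quarry=10, Denton=11, Ivy=22. Nearest is Easton (5).
From Easton: distances to unvisited — Quarry=15, Denton=16, Ivy=27. Nearest is Quarry (15).
From Quarry: distances to unvisited — Ivy=12, Denton=18. Nearest is Ivy (12).
From Ivy: distances to unvisited — Denton=20. Nearest is Denton (20).
Return Denton→Sutton: 32.
Total = 12 + 9 + 6 + 5 + 15 + 12 + 20 + 32 = 111.

Total distance 111 via the nearest-neighbour route Sutton → Hollow → Cedar → Spruce → Easton → Quarry → Ivy → Denton → Sutton.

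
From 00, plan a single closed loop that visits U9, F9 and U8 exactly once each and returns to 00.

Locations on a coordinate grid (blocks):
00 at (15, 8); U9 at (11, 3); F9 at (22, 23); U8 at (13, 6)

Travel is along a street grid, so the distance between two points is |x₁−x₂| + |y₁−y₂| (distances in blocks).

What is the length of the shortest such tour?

00→U9→F9→U8→00: 9+31+26+4 = 70
00→U9→U8→F9→00: 9+5+26+22 = 62
00→F9→U9→U8→00: 22+31+5+4 = 62
The minimum is 62.
One optimal route: 00 → U9 → U8 → F9 → 00 (or its reverse).

62 blocks — the shortest possible round trip.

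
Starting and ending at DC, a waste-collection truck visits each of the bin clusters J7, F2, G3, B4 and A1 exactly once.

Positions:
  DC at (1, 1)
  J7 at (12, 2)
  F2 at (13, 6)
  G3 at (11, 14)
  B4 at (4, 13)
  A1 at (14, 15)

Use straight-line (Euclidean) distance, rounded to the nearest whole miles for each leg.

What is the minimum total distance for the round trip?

DC - J7 - F2 - G3 - B4 - A1 - DC: 11+4+8+7+10+19 = 59
DC - J7 - F2 - G3 - A1 - B4 - DC: 11+4+8+3+10+12 = 48
DC - J7 - F2 - B4 - G3 - A1 - DC: 11+4+11+7+3+19 = 55
DC - J7 - F2 - B4 - A1 - G3 - DC: 11+4+11+10+3+16 = 55
DC - J7 - F2 - A1 - G3 - B4 - DC: 11+4+9+3+7+12 = 46
DC - J7 - F2 - A1 - B4 - G3 - DC: 11+4+9+10+7+16 = 57
DC - J7 - G3 - F2 - B4 - A1 - DC: 11+12+8+11+10+19 = 71
DC - J7 - G3 - F2 - A1 - B4 - DC: 11+12+8+9+10+12 = 62
DC - J7 - G3 - B4 - F2 - A1 - DC: 11+12+7+11+9+19 = 69
DC - J7 - G3 - B4 - A1 - F2 - DC: 11+12+7+10+9+13 = 62
DC - J7 - G3 - A1 - F2 - B4 - DC: 11+12+3+9+11+12 = 58
DC - J7 - G3 - A1 - B4 - F2 - DC: 11+12+3+10+11+13 = 60
DC - J7 - B4 - F2 - G3 - A1 - DC: 11+14+11+8+3+19 = 66
DC - J7 - B4 - F2 - A1 - G3 - DC: 11+14+11+9+3+16 = 64
… (46 more)
The minimum is 46.
One optimal route: DC → J7 → F2 → A1 → G3 → B4 → DC (or its reverse).

Shortest round trip = 46 miles.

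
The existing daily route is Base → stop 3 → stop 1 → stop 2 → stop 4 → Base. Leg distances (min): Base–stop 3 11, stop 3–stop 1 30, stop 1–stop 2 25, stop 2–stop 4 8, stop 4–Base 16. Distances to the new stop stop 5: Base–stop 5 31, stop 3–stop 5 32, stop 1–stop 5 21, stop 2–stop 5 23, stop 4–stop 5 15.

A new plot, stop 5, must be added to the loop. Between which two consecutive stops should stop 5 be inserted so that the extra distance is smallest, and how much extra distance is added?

Insertion cost between consecutive stops i–j is d(i,stop 5) + d(stop 5,j) − d(i,j):
  between Base and stop 3: 31 + 32 − 11 = 52
  between stop 3 and stop 1: 32 + 21 − 30 = 23
  between stop 1 and stop 2: 21 + 23 − 25 = 19
  between stop 2 and stop 4: 23 + 15 − 8 = 30
  between stop 4 and Base: 15 + 31 − 16 = 30
Cheapest insertion is between stop 1 and stop 2, adding 19.
New total = 90 + 19 = 109.

+19 min — insert stop 5 between stop 1 and stop 2.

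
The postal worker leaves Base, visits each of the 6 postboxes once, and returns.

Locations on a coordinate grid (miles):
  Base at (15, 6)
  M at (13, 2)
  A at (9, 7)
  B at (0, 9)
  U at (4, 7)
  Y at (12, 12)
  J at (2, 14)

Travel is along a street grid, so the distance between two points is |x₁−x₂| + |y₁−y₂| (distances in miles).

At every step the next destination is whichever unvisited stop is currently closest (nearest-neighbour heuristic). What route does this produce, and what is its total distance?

From Base: distances to unvisited — M=6, A=7, Y=9, U=12, B=18, J=21. Nearest is M (6).
From M: distances to unvisited — A=9, Y=11, U=14, B=20, J=23. Nearest is A (9).
From A: distances to unvisited — U=5, Y=8, B=11, J=14. Nearest is U (5).
From U: distances to unvisited — B=6, J=9, Y=13. Nearest is B (6).
From B: distances to unvisited — J=7, Y=15. Nearest is J (7).
From J: distances to unvisited — Y=12. Nearest is Y (12).
Return Y→Base: 9.
Total = 6 + 9 + 5 + 6 + 7 + 12 + 9 = 54.

54 miles along Base → M → A → U → B → J → Y → Base.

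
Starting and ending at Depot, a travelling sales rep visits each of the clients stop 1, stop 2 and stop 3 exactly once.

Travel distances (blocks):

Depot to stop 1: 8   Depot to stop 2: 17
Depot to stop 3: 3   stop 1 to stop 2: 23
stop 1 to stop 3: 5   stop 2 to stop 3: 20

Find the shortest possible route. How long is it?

48 blocks — the shortest possible round trip.

With 3 stops there are 3!/2 = 3 distinct round trips (a route and its reverse cost the same).
Depot-stop 1-stop 2-stop 3-Depot: 8+23+20+3 = 54
Depot-stop 1-stop 3-stop 2-Depot: 8+5+20+17 = 50
Depot-stop 2-stop 1-stop 3-Depot: 17+23+5+3 = 48
The minimum is 48.
One optimal route: Depot → stop 2 → stop 1 → stop 3 → Depot (or its reverse).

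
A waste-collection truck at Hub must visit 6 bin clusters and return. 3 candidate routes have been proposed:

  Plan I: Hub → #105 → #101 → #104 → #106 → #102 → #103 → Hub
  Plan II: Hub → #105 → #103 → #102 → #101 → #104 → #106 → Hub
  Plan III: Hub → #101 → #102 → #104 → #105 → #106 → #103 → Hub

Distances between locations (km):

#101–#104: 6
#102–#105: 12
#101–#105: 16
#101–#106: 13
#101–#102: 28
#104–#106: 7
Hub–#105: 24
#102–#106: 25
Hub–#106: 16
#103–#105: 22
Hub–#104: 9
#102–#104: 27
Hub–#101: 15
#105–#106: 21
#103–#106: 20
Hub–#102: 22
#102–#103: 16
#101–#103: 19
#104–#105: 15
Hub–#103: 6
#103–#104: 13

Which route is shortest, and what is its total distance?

Shortest is Plan I, total 100 km.

Plan I: 24 + 16 + 6 + 7 + 25 + 16 + 6 = 100
Plan II: 24 + 22 + 16 + 28 + 6 + 7 + 16 = 119
Plan III: 15 + 28 + 27 + 15 + 21 + 20 + 6 = 132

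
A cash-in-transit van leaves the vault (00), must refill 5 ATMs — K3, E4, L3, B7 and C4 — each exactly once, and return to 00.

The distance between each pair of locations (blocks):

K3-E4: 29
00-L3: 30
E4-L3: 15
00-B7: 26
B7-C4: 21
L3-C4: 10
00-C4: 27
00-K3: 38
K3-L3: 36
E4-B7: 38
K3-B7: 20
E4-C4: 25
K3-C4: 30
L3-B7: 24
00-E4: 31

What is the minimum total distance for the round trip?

There are 60 distinct closed tours to check (reversals are equivalent).
00 - K3 - E4 - L3 - B7 - C4 - 00: 38+29+15+24+21+27 = 154
00 - K3 - E4 - L3 - C4 - B7 - 00: 38+29+15+10+21+26 = 139
00 - K3 - E4 - B7 - L3 - C4 - 00: 38+29+38+24+10+27 = 166
00 - K3 - E4 - B7 - C4 - L3 - 00: 38+29+38+21+10+30 = 166
00 - K3 - E4 - C4 - L3 - B7 - 00: 38+29+25+10+24+26 = 152
00 - K3 - E4 - C4 - B7 - L3 - 00: 38+29+25+21+24+30 = 167
00 - K3 - L3 - E4 - B7 - C4 - 00: 38+36+15+38+21+27 = 175
00 - K3 - L3 - E4 - C4 - B7 - 00: 38+36+15+25+21+26 = 161
00 - K3 - L3 - B7 - E4 - C4 - 00: 38+36+24+38+25+27 = 188
00 - K3 - L3 - B7 - C4 - E4 - 00: 38+36+24+21+25+31 = 175
00 - K3 - L3 - C4 - E4 - B7 - 00: 38+36+10+25+38+26 = 173
00 - K3 - L3 - C4 - B7 - E4 - 00: 38+36+10+21+38+31 = 174
00 - K3 - B7 - E4 - L3 - C4 - 00: 38+20+38+15+10+27 = 148
00 - K3 - B7 - E4 - C4 - L3 - 00: 38+20+38+25+10+30 = 161
… (46 more)
00 - B7 - K3 - E4 - L3 - C4 - 00: 26+20+29+15+10+27 = 127  ← best
The minimum is 127.
One optimal route: 00 → B7 → K3 → E4 → L3 → C4 → 00 (or its reverse).

Shortest round trip = 127 blocks.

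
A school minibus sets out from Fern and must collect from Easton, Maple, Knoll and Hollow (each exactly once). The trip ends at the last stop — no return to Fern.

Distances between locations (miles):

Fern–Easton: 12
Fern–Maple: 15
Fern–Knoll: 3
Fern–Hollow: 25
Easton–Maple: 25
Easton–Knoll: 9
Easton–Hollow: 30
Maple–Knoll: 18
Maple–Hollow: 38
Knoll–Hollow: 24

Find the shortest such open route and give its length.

Shortest open route: 72 miles.

There are 4! = 24 possible orderings.
Fern → Easton → Maple → Knoll → Hollow: 12+25+18+24 = 79
Fern → Easton → Maple → Hollow → Knoll: 12+25+38+24 = 99
Fern → Easton → Knoll → Maple → Hollow: 12+9+18+38 = 77
Fern → Easton → Knoll → Hollow → Maple: 12+9+24+38 = 83
Fern → Easton → Hollow → Maple → Knoll: 12+30+38+18 = 98
Fern → Easton → Hollow → Knoll → Maple: 12+30+24+18 = 84
Fern → Maple → Easton → Knoll → Hollow: 15+25+9+24 = 73
Fern → Maple → Easton → Hollow → Knoll: 15+25+30+24 = 94
Fern → Maple → Knoll → Easton → Hollow: 15+18+9+30 = 72
Fern → Maple → Knoll → Hollow → Easton: 15+18+24+30 = 87
Fern → Maple → Hollow → Easton → Knoll: 15+38+30+9 = 92
Fern → Maple → Hollow → Knoll → Easton: 15+38+24+9 = 86
Fern → Knoll → Easton → Maple → Hollow: 3+9+25+38 = 75
Fern → Knoll → Easton → Hollow → Maple: 3+9+30+38 = 80
… (10 more)
The minimum is 72.
One shortest path: Fern → Maple → Knoll → Easton → Hollow.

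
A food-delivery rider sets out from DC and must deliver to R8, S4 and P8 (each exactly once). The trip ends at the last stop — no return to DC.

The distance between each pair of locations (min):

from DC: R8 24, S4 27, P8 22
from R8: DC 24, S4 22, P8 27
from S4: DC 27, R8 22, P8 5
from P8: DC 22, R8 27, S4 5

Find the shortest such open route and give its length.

Shortest open route: 49 min.

There are 3! = 6 possible orderings.
DC - R8 - S4 - P8: 24+22+5 = 51
DC - R8 - P8 - S4: 24+27+5 = 56
DC - S4 - R8 - P8: 27+22+27 = 76
DC - S4 - P8 - R8: 27+5+27 = 59
DC - P8 - R8 - S4: 22+27+22 = 71
DC - P8 - S4 - R8: 22+5+22 = 49
The minimum is 49.
One shortest path: DC → P8 → S4 → R8.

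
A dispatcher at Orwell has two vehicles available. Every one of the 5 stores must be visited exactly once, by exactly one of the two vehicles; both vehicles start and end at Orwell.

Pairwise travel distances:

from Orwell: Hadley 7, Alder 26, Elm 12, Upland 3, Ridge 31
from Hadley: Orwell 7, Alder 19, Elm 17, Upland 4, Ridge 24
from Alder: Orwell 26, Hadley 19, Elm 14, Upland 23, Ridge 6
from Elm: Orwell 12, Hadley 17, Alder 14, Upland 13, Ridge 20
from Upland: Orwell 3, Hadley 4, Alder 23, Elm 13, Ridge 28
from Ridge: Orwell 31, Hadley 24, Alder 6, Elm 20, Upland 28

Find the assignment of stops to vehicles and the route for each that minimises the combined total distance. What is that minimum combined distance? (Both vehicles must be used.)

Check every non-empty split of the stops between the two vehicles; for each half take its own optimal tour:
  {Hadley} + {Alder, Elm, Upland, Ridge}: 14 + 63 = 77
  {Alder} + {Hadley, Elm, Upland, Ridge}: 52 + 63 = 115
  {Hadley, Alder} + {Elm, Upland, Ridge}: 52 + 63 = 115
  {Elm} + {Hadley, Alder, Upland, Ridge}: 24 + 63 = 87
  {Hadley, Elm} + {Alder, Upland, Ridge}: 36 + 63 = 99
  {Alder, Elm} + {Hadley, Upland, Ridge}: 52 + 62 = 114
  … (15 splits in total)
  {Upland} + {Hadley, Alder, Elm, Ridge}: 6 + 63 = 69  ← best
Best: vehicle 1 Orwell → Upland → Orwell = 6; vehicle 2 Orwell → Hadley → Ridge → Alder → Elm → Orwell = 63; combined 69.

69 — the smallest possible combined total.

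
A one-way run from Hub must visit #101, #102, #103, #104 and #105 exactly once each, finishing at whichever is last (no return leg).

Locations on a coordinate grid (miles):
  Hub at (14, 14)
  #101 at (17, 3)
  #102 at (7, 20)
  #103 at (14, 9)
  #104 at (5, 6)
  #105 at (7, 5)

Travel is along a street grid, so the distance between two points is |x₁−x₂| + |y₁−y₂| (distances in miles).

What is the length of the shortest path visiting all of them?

There are 5! = 120 possible orderings.
Hub→#101→#102→#103→#104→#105: 14+27+18+12+3 = 74
Hub→#101→#102→#103→#105→#104: 14+27+18+11+3 = 73
Hub→#101→#102→#104→#103→#105: 14+27+16+12+11 = 80
Hub→#101→#102→#104→#105→#103: 14+27+16+3+11 = 71
Hub→#101→#102→#105→#103→#104: 14+27+15+11+12 = 79
Hub→#101→#102→#105→#104→#103: 14+27+15+3+12 = 71
Hub→#101→#103→#102→#104→#105: 14+9+18+16+3 = 60
Hub→#101→#103→#102→#105→#104: 14+9+18+15+3 = 59
Hub→#101→#103→#104→#102→#105: 14+9+12+16+15 = 66
Hub→#101→#103→#104→#105→#102: 14+9+12+3+15 = 53
Hub→#101→#103→#105→#102→#104: 14+9+11+15+16 = 65
Hub→#101→#103→#105→#104→#102: 14+9+11+3+16 = 53
Hub→#101→#104→#102→#103→#105: 14+15+16+18+11 = 74
Hub→#101→#104→#102→#105→#103: 14+15+16+15+11 = 71
… (106 more)
Hub→#103→#101→#105→#104→#102: 5+9+12+3+16 = 45  ← best
The minimum is 45.
One shortest path: Hub → #103 → #101 → #105 → #104 → #102.

45 miles — the minimum one-way total.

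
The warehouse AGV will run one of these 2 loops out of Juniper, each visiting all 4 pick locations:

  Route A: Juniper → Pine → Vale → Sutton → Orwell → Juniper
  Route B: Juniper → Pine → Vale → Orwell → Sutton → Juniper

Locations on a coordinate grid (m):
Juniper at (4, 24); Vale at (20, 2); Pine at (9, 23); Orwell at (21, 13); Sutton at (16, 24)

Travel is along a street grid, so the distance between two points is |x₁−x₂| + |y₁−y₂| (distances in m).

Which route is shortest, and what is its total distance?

Route A: 6 + 32 + 26 + 16 + 28 = 108
Route B: 6 + 32 + 12 + 16 + 12 = 78

Shortest is Route B, total 78 m.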